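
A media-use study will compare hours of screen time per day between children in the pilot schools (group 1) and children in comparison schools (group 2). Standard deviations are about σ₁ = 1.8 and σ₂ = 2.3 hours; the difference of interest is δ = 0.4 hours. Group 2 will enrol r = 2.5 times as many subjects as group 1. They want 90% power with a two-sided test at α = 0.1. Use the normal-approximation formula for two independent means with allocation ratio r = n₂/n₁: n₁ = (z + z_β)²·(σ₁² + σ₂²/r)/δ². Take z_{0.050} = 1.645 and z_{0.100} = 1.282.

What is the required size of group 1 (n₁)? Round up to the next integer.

n₁ = (z_{α/2} + z_β)² · (σ₁² + σ₂²/r) / δ²
   = (1.645 + 1.282)² · (1.8² + 2.3²/2.5) / 0.4²
   = 8.5673 · (3.24 + 2.116) / 0.16
   = 8.5673 · 5.356 / 0.16
   = 286.79
Round up → n₁ = 287; n₂ = r·n₁ = 2.5 × 287 = 718.

n₁ = 287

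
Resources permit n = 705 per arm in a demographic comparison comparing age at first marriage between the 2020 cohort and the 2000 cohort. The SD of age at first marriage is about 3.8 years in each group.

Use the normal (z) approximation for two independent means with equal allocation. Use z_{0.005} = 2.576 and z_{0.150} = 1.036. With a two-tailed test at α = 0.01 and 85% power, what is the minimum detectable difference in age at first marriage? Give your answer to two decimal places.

Minimum detectable difference ≈ 0.73 years

δ = (z_{α/2} + z_β) · √((σ₁²+σ₂²)/n)
  = (2.576 + 1.036) · √(28.88/705)
  = 3.612 · √0.04096
  = 3.612 · 0.2024
  = 0.7311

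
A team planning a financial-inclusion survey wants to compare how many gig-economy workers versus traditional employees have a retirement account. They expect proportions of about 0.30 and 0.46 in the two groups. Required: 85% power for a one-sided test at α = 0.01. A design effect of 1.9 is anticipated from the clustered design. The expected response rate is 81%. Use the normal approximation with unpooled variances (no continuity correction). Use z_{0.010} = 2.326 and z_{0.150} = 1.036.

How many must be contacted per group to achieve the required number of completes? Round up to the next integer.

n = 475 per group

n = (z_α + z_β)² · [p₁(1−p₁) + p₂(1−p₂)] / (p₁ − p₂)²
  = (2.326 + 1.036)² · (0.30·0.70 + 0.46·0.54) / (-0.16)²
  = (3.362)² · (0.2100 + 0.2484) / 0.0256
  = 11.3030 · 0.4584 / 0.0256
  = 202.40
Design effect: 1.9 × 202.40 = 384.55.
Adjust for 81% response: 384.55 / 0.81 = 474.75.
Round up → n = 475 per group.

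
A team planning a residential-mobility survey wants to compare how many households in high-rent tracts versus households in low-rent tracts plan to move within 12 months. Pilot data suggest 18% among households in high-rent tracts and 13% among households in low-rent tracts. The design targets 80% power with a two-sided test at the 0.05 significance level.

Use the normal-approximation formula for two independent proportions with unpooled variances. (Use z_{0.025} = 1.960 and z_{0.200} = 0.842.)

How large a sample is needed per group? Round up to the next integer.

n = (z_{α/2} + z_β)² · [p₁(1−p₁) + p₂(1−p₂)] / (p₁ − p₂)²
  = (1.960 + 0.842)² · (0.18·0.82 + 0.13·0.87) / (0.05)²
  = (2.802)² · (0.1476 + 0.1131) / 0.0025
  = 7.8512 · 0.2607 / 0.0025
  = 818.72
Round up → n = 819 per group.

n = 819 per group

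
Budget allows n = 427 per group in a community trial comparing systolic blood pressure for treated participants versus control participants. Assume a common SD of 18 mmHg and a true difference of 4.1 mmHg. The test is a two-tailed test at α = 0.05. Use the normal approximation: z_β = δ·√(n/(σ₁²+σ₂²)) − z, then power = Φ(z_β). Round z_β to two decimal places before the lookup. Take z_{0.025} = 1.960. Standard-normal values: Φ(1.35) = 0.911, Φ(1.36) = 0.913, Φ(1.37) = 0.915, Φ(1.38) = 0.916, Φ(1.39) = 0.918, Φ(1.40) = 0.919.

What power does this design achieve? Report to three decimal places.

Power ≈ 0.915

z_β = δ·√(n/(σ₁²+σ₂²)) − z_{α/2}
    = 4.1 · √(427/648) − 1.960
    = 4.1 · 0.81176 − 1.960
    = 3.3282 − 1.960 = 1.3682 → 1.37
Power = Φ(1.37) = 0.915.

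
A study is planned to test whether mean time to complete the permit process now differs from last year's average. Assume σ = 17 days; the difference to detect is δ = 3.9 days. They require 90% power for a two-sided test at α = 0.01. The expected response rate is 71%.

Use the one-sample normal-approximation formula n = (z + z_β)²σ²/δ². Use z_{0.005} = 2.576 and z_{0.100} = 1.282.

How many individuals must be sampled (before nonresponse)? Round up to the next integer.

n = 399

n = (z_{α/2} + z_β)² · σ² / δ²
  = (2.576 + 1.282)² · 17² / 3.9²
  = 14.8842 · 289 / 15.21
  = 282.81
Adjust for 71% response: 282.81 / 0.71 = 398.32.
Round up → n = 399.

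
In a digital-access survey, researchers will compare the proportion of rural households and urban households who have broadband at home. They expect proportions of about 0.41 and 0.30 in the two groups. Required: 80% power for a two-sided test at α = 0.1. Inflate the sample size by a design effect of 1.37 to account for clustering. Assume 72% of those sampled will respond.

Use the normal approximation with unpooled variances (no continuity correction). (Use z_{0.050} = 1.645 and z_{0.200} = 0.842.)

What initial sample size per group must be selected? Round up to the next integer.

n = (z_{α/2} + z_β)² · [p₁(1−p₁) + p₂(1−p₂)] / (p₁ − p₂)²
  = (1.645 + 0.842)² · (0.41·0.59 + 0.30·0.70) / (0.11)²
  = (2.487)² · (0.2419 + 0.2100) / 0.0121
  = 6.1852 · 0.4519 / 0.0121
  = 231.00
Design effect: 1.37 × 231.00 = 316.47.
Adjust for 72% response: 316.47 / 0.72 = 439.54.
Round up → n = 440 per group.

n = 440 per group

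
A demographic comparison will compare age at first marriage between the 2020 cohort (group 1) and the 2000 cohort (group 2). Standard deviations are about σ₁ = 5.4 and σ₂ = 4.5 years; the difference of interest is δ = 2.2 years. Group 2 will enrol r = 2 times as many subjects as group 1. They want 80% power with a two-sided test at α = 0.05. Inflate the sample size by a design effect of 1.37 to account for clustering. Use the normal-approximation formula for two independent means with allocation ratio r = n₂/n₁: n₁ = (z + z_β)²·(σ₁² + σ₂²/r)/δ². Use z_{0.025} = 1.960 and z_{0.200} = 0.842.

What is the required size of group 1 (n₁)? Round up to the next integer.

n₁ = (z_{α/2} + z_β)² · (σ₁² + σ₂²/r) / δ²
   = (1.960 + 0.842)² · (5.4² + 4.5²/2) / 2.2²
   = 7.8512 · (29.16 + 10.125) / 4.84
   = 7.8512 · 39.285 / 4.84
   = 63.73
Design effect: 1.37 × 63.73 = 87.30.
Round up → n₁ = 88; n₂ = r·n₁ = 2 × 88 = 176.

n₁ = 88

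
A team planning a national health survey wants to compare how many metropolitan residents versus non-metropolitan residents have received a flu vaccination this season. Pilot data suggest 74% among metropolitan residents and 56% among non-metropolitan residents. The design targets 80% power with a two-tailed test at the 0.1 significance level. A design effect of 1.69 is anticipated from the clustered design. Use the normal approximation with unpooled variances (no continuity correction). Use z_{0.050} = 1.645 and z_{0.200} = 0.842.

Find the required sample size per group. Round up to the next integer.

n = (z_{α/2} + z_β)² · [p₁(1−p₁) + p₂(1−p₂)] / (p₁ − p₂)²
  = (1.645 + 0.842)² · (0.74·0.26 + 0.56·0.44) / (0.18)²
  = (2.487)² · (0.1924 + 0.2464) / 0.0324
  = 6.1852 · 0.4388 / 0.0324
  = 83.77
Design effect: 1.69 × 83.77 = 141.57.
Round up → n = 142 per group.

n = 142 per group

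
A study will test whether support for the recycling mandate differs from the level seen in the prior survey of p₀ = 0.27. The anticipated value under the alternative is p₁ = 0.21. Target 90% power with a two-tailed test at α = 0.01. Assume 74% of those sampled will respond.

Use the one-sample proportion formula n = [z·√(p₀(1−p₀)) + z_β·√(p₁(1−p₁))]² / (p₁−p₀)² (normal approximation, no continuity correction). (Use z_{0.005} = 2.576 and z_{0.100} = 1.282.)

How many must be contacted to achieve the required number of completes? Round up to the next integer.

n = 1042

n = [z_{α/2}·√(p₀q₀) + z_β·√(p₁q₁)]² / (p₁ − p₀)²
  = [2.576·√(0.27·0.73) + 1.282·√(0.21·0.79)]² / (-0.06)²
  = [2.576·0.4440 + 1.282·0.4073]² / 0.0036
  = [1.6658]² / 0.0036
  = 770.81
Adjust for 74% response: 770.81 / 0.74 = 1041.64.
Round up → n = 1042.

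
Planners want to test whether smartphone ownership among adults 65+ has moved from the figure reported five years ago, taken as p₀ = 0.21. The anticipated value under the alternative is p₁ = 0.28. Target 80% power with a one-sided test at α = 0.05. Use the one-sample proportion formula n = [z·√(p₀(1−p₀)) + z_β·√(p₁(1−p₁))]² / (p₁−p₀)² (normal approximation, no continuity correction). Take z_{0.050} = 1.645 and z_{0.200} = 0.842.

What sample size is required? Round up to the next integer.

n = 225

n = [z_α·√(p₀q₀) + z_β·√(p₁q₁)]² / (p₁ − p₀)²
  = [1.645·√(0.21·0.79) + 0.842·√(0.28·0.72)]² / (0.07)²
  = [1.645·0.4073 + 0.842·0.4490]² / 0.0049
  = [1.0481]² / 0.0049
  = 224.18
Round up → n = 225.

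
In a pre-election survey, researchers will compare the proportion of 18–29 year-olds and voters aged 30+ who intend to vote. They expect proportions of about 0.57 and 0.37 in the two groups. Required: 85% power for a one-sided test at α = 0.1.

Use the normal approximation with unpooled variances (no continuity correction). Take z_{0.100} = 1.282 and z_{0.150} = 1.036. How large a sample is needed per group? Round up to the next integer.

n = 65 per group

n = (z_α + z_β)² · [p₁(1−p₁) + p₂(1−p₂)] / (p₁ − p₂)²
  = (1.282 + 1.036)² · (0.57·0.43 + 0.37·0.63) / (0.20)²
  = (2.318)² · (0.2451 + 0.2331) / 0.0400
  = 5.3731 · 0.4782 / 0.0400
  = 64.24
Round up → n = 65 per group.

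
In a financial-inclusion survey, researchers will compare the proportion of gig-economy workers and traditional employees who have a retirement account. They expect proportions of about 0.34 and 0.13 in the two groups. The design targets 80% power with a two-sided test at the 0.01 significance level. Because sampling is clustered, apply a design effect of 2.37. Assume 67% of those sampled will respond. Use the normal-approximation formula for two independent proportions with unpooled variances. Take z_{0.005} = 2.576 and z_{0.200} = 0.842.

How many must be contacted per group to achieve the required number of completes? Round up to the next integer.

n = (z_{α/2} + z_β)² · [p₁(1−p₁) + p₂(1−p₂)] / (p₁ − p₂)²
  = (2.576 + 0.842)² · (0.34·0.66 + 0.13·0.87) / (0.21)²
  = (3.418)² · (0.2244 + 0.1131) / 0.0441
  = 11.6827 · 0.3375 / 0.0441
  = 89.41
Design effect: 2.37 × 89.41 = 211.90.
Adjust for 67% response: 211.90 / 0.67 = 316.27.
Round up → n = 317 per group.

n = 317 per group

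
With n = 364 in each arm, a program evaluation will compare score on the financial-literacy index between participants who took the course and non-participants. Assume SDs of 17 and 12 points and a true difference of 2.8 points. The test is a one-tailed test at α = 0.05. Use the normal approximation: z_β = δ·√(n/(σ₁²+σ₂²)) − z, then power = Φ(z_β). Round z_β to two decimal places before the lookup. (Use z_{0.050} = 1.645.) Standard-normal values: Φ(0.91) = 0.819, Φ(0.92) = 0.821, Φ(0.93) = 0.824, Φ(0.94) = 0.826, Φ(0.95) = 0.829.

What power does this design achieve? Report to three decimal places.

z_β = δ·√(n/(σ₁²+σ₂²)) − z_α
    = 2.8 · √(364/433) − 1.645
    = 2.8 · 0.91687 − 1.645
    = 2.5672 − 1.645 = 0.9222 → 0.92
Power = Φ(0.92) = 0.821.

Power ≈ 0.821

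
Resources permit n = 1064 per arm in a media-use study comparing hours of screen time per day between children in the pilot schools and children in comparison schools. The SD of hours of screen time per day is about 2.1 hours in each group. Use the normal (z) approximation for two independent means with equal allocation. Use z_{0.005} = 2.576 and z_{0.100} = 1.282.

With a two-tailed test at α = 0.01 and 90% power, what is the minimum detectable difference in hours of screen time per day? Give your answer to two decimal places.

Minimum detectable difference ≈ 0.35 hours

δ = (z_{α/2} + z_β) · √((σ₁²+σ₂²)/n)
  = (2.576 + 1.282) · √(8.82/1064)
  = 3.858 · √0.00829
  = 3.858 · 0.0910
  = 0.3513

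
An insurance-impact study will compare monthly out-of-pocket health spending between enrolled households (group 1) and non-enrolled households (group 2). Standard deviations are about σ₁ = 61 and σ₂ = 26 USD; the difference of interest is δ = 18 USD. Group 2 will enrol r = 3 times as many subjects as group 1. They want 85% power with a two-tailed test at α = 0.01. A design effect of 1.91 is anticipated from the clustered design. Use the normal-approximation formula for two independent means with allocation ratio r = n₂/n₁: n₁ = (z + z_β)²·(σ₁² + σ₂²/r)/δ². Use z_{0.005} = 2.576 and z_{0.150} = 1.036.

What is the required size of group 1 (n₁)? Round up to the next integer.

n₁ = (z_{α/2} + z_β)² · (σ₁² + σ₂²/r) / δ²
   = (2.576 + 1.036)² · (61² + 26²/3) / 18²
   = 13.0465 · (3721 + 225.3333) / 324
   = 13.0465 · 3946.3 / 324
   = 158.91
Design effect: 1.91 × 158.91 = 303.51.
Round up → n₁ = 304; n₂ = r·n₁ = 3 × 304 = 912.

n₁ = 304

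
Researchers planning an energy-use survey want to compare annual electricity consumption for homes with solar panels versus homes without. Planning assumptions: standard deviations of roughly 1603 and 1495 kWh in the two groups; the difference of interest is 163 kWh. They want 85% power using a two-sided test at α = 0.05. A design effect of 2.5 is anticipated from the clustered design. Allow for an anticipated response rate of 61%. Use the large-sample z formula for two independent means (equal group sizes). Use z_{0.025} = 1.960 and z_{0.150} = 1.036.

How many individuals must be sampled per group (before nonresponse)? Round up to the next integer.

n = 6653 per group

n = (z_{α/2} + z_β)² · (σ₁² + σ₂²) / δ²
  = (1.960 + 1.036)² · (1603² + 1495² = 4804634) / 163²
  = 8.9760 · 4804634 / 26569
  = 1623.19
Design effect: 2.5 × 1623.19 = 4057.97.
Adjust for 61% response: 4057.97 / 0.61 = 6652.41.
Round up → n = 6653 per group.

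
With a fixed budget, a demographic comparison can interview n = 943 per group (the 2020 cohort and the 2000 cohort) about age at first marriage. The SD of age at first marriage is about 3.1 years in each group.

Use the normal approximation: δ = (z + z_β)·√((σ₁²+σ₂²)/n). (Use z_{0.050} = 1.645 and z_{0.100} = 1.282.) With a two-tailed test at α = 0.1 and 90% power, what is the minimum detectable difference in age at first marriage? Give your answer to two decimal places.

Minimum detectable difference ≈ 0.42 years

δ = (z_{α/2} + z_β) · √((σ₁²+σ₂²)/n)
  = (1.645 + 1.282) · √(19.22/943)
  = 2.927 · √0.02038
  = 2.927 · 0.1428
  = 0.4179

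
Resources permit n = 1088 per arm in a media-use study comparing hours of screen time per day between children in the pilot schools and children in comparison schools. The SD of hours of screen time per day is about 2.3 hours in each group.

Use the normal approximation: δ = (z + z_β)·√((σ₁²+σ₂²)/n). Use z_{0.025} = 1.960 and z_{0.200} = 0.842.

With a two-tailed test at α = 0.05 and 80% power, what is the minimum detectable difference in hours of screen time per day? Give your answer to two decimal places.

δ = (z_{α/2} + z_β) · √((σ₁²+σ₂²)/n)
  = (1.960 + 0.842) · √(10.58/1088)
  = 2.802 · √0.00972
  = 2.802 · 0.0986
  = 0.2763

Minimum detectable difference ≈ 0.28 hours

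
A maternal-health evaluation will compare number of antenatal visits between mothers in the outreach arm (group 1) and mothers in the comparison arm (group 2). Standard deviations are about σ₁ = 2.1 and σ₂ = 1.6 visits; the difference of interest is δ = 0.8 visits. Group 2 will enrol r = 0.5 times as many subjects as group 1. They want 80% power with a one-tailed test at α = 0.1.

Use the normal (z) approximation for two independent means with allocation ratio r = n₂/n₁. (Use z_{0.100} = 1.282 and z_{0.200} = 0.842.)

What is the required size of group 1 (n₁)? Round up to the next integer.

n₁ = 68

n₁ = (z_α + z_β)² · (σ₁² + σ₂²/r) / δ²
   = (1.282 + 0.842)² · (2.1² + 1.6²/0.5) / 0.8²
   = 4.5114 · (4.41 + 5.12) / 0.64
   = 4.5114 · 9.53 / 0.64
   = 67.18
Round up → n₁ = 68; n₂ = r·n₁ = 0.5 × 68 = 34.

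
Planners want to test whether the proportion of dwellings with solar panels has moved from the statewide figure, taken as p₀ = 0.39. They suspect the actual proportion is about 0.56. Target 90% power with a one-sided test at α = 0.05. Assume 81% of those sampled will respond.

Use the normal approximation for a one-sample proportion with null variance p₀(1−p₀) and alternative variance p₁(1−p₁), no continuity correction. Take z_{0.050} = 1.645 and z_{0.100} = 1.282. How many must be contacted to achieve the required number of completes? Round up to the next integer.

n = 89

n = [z_α·√(p₀q₀) + z_β·√(p₁q₁)]² / (p₁ − p₀)²
  = [1.645·√(0.39·0.61) + 1.282·√(0.56·0.44)]² / (0.17)²
  = [1.645·0.4877 + 1.282·0.4964]² / 0.0289
  = [1.4387]² / 0.0289
  = 71.62
Adjust for 81% response: 71.62 / 0.81 = 88.42.
Round up → n = 89.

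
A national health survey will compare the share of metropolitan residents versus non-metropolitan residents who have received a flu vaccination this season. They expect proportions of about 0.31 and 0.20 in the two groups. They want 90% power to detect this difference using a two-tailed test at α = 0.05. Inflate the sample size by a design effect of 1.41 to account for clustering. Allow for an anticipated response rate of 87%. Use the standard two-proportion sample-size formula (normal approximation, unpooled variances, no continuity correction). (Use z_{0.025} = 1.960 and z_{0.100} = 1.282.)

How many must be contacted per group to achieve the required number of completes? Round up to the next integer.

n = 527 per group

n = (z_{α/2} + z_β)² · [p₁(1−p₁) + p₂(1−p₂)] / (p₁ − p₂)²
  = (1.960 + 1.282)² · (0.31·0.69 + 0.20·0.80) / (0.11)²
  = (3.242)² · (0.2139 + 0.1600) / 0.0121
  = 10.5106 · 0.3739 / 0.0121
  = 324.79
Design effect: 1.41 × 324.79 = 457.95.
Adjust for 87% response: 457.95 / 0.87 = 526.38.
Round up → n = 527 per group.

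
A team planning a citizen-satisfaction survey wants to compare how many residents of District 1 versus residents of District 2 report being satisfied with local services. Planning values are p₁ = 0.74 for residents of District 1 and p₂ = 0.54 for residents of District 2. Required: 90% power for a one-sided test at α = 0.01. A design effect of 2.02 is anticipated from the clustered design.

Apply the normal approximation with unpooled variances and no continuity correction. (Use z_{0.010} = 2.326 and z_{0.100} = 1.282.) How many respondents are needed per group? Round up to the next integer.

n = (z_α + z_β)² · [p₁(1−p₁) + p₂(1−p₂)] / (p₁ − p₂)²
  = (2.326 + 1.282)² · (0.74·0.26 + 0.54·0.46) / (0.20)²
  = (3.608)² · (0.1924 + 0.2484) / 0.0400
  = 13.0177 · 0.4408 / 0.0400
  = 143.45
Design effect: 2.02 × 143.45 = 289.78.
Round up → n = 290 per group.

n = 290 per group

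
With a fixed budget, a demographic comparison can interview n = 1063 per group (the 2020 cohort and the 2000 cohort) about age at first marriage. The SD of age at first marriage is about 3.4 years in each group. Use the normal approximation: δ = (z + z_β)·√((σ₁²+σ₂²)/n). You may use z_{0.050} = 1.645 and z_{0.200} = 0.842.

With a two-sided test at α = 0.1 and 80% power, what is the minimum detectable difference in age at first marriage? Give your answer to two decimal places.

Minimum detectable difference ≈ 0.37 years

δ = (z_{α/2} + z_β) · √((σ₁²+σ₂²)/n)
  = (1.645 + 0.842) · √(23.12/1063)
  = 2.487 · √0.02175
  = 2.487 · 0.1475
  = 0.3668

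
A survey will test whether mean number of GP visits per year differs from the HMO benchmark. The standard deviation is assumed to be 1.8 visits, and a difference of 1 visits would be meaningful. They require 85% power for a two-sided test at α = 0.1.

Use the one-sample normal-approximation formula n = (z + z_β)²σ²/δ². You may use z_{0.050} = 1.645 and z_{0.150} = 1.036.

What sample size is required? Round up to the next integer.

n = (z_{α/2} + z_β)² · σ² / δ²
  = (1.645 + 1.036)² · 1.8² / 1²
  = 7.1878 · 3.24 / 1
  = 23.29
Round up → n = 24.

n = 24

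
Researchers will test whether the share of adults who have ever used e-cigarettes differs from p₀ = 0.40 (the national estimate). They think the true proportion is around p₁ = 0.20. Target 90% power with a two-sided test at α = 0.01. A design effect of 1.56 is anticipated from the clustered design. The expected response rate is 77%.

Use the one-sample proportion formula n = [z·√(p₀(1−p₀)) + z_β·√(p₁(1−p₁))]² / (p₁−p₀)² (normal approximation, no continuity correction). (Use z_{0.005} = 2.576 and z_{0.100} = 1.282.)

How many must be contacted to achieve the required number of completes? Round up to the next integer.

n = [z_{α/2}·√(p₀q₀) + z_β·√(p₁q₁)]² / (p₁ − p₀)²
  = [2.576·√(0.40·0.60) + 1.282·√(0.20·0.80)]² / (-0.20)²
  = [2.576·0.4899 + 1.282·0.4000]² / 0.0400
  = [1.7748]² / 0.0400
  = 78.75
Design effect: 1.56 × 78.75 = 122.84.
Adjust for 77% response: 122.84 / 0.77 = 159.54.
Round up → n = 160.

n = 160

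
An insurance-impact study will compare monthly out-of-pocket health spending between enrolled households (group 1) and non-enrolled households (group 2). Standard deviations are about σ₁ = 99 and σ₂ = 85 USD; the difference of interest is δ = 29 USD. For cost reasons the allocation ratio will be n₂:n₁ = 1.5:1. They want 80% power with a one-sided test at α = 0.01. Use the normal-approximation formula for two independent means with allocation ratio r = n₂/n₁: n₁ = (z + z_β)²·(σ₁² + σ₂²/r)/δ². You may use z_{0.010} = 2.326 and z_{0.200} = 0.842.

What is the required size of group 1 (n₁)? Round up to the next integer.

n₁ = 175

n₁ = (z_α + z_β)² · (σ₁² + σ₂²/r) / δ²
   = (2.326 + 0.842)² · (99² + 85²/1.5) / 29²
   = 10.0362 · (9801 + 4816.7) / 841
   = 10.0362 · 14617.7 / 841
   = 174.44
Round up → n₁ = 175; n₂ = r·n₁ = 1.5 × 175 = 263.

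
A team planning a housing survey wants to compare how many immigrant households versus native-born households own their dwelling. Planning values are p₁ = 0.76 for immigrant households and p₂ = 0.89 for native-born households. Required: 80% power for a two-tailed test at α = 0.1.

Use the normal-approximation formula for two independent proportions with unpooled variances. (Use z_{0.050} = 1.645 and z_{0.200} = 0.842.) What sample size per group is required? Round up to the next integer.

n = (z_{α/2} + z_β)² · [p₁(1−p₁) + p₂(1−p₂)] / (p₁ − p₂)²
  = (1.645 + 0.842)² · (0.76·0.24 + 0.89·0.11) / (-0.13)²
  = (2.487)² · (0.1824 + 0.0979) / 0.0169
  = 6.1852 · 0.2803 / 0.0169
  = 102.59
Round up → n = 103 per group.

n = 103 per group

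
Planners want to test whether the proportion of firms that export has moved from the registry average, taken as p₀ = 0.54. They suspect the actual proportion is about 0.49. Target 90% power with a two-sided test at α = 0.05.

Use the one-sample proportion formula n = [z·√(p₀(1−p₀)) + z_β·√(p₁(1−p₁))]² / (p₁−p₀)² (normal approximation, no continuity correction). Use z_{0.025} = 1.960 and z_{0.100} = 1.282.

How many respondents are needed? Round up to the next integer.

n = [z_{α/2}·√(p₀q₀) + z_β·√(p₁q₁)]² / (p₁ − p₀)²
  = [1.960·√(0.54·0.46) + 1.282·√(0.49·0.51)]² / (-0.05)²
  = [1.960·0.4984 + 1.282·0.4999]² / 0.0025
  = [1.6177]² / 0.0025
  = 1046.82
Round up → n = 1047.

n = 1047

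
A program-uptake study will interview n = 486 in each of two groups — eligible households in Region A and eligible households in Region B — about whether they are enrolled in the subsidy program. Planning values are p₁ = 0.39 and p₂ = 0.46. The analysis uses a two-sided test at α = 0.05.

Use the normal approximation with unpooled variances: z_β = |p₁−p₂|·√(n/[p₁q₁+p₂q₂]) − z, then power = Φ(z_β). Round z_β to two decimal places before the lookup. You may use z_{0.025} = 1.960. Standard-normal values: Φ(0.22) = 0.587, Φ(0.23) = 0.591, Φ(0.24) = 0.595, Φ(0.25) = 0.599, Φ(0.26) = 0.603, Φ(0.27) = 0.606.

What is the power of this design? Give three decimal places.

Power ≈ 0.599

z_β = |p₁−p₂|·√(n/[p₁q₁+p₂q₂]) − z_{α/2}
    = 0.07 · √(486/0.4863) − 1.960
    = 0.07 · 31.6130 − 1.960
    = 2.2129 − 1.960 = 0.2529 → 0.25
Power = Φ(0.25) = 0.599.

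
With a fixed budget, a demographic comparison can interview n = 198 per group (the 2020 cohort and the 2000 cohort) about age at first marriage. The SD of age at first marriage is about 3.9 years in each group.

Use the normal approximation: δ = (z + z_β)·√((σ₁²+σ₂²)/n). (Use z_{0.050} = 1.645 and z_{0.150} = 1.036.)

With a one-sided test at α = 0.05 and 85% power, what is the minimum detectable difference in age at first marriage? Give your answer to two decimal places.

Minimum detectable difference ≈ 1.05 years

δ = (z_α + z_β) · √((σ₁²+σ₂²)/n)
  = (1.645 + 1.036) · √(30.42/198)
  = 2.681 · √0.15364
  = 2.681 · 0.3920
  = 1.0509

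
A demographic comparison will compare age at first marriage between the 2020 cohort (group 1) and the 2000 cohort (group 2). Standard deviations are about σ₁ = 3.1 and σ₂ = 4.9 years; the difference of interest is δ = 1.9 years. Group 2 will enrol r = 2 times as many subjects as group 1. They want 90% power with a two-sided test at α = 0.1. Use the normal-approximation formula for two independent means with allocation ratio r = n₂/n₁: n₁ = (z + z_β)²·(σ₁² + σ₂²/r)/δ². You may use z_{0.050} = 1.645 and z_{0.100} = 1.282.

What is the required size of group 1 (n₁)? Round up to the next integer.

n₁ = (z_{α/2} + z_β)² · (σ₁² + σ₂²/r) / δ²
   = (1.645 + 1.282)² · (3.1² + 4.9²/2) / 1.9²
   = 8.5673 · (9.61 + 12.005) / 3.61
   = 8.5673 · 21.615 / 3.61
   = 51.30
Round up → n₁ = 52; n₂ = r·n₁ = 2 × 52 = 104.

n₁ = 52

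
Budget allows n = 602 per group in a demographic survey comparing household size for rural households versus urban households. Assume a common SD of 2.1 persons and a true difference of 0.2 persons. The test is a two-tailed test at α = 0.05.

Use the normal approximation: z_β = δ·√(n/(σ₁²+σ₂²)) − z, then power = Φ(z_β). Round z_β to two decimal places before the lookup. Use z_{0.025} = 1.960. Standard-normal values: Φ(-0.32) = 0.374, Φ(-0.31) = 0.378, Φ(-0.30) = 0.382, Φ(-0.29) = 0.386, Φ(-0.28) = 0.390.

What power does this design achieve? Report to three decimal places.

Power ≈ 0.378

z_β = δ·√(n/(σ₁²+σ₂²)) − z_{α/2}
    = 0.2 · √(602/8.82) − 1.960
    = 0.2 · 8.26160 − 1.960
    = 1.6523 − 1.960 = -0.3077 → -0.31
Power = Φ(-0.31) = 0.378.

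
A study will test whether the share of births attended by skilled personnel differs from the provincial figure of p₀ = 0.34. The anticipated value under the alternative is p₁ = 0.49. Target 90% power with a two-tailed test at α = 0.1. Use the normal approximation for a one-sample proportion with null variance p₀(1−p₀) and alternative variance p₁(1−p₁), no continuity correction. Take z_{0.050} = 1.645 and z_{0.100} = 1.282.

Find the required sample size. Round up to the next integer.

n = 90

n = [z_{α/2}·√(p₀q₀) + z_β·√(p₁q₁)]² / (p₁ − p₀)²
  = [1.645·√(0.34·0.66) + 1.282·√(0.49·0.51)]² / (0.15)²
  = [1.645·0.4737 + 1.282·0.4999]² / 0.0225
  = [1.4201]² / 0.0225
  = 89.63
Round up → n = 90.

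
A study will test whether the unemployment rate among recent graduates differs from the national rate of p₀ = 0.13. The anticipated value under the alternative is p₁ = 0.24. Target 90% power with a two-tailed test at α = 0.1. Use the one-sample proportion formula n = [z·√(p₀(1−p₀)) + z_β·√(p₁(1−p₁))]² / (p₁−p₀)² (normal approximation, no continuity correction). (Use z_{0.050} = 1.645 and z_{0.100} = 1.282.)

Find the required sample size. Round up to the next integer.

n = [z_{α/2}·√(p₀q₀) + z_β·√(p₁q₁)]² / (p₁ − p₀)²
  = [1.645·√(0.13·0.87) + 1.282·√(0.24·0.76)]² / (0.11)²
  = [1.645·0.3363 + 1.282·0.4271]² / 0.0121
  = [1.1007]² / 0.0121
  = 100.13
Round up → n = 101.

n = 101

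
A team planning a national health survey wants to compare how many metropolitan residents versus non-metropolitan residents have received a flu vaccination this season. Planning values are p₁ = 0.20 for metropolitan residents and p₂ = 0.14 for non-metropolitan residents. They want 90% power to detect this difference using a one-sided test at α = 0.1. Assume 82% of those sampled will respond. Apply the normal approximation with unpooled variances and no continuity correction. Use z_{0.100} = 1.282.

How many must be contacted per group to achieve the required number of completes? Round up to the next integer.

n = 625 per group

n = (z_α + z_β)² · [p₁(1−p₁) + p₂(1−p₂)] / (p₁ − p₂)²
  = (1.282 + 1.282)² · (0.20·0.80 + 0.14·0.86) / (0.06)²
  = (2.564)² · (0.1600 + 0.1204) / 0.0036
  = 6.5741 · 0.2804 / 0.0036
  = 512.05
Adjust for 82% response: 512.05 / 0.82 = 624.45.
Round up → n = 625 per group.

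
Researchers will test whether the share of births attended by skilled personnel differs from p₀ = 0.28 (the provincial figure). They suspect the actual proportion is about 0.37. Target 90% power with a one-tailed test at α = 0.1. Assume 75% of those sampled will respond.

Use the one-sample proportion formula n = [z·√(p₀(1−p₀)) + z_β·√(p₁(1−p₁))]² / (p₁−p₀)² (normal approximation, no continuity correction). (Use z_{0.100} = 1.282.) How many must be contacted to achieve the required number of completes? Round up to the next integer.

n = 235

n = [z_α·√(p₀q₀) + z_β·√(p₁q₁)]² / (p₁ − p₀)²
  = [1.282·√(0.28·0.72) + 1.282·√(0.37·0.63)]² / (0.09)²
  = [1.282·0.4490 + 1.282·0.4828]² / 0.0081
  = [1.1946]² / 0.0081
  = 176.17
Adjust for 75% response: 176.17 / 0.75 = 234.90.
Round up → n = 235.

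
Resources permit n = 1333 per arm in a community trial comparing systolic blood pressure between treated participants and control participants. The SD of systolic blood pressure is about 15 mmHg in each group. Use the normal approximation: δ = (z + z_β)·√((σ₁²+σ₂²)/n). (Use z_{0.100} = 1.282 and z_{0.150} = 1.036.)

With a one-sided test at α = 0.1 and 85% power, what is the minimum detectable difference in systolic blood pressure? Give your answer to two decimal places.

Minimum detectable difference ≈ 1.35 mmHg

δ = (z_α + z_β) · √((σ₁²+σ₂²)/n)
  = (1.282 + 1.036) · √(450/1333)
  = 2.318 · √0.33758
  = 2.318 · 0.5810
  = 1.3468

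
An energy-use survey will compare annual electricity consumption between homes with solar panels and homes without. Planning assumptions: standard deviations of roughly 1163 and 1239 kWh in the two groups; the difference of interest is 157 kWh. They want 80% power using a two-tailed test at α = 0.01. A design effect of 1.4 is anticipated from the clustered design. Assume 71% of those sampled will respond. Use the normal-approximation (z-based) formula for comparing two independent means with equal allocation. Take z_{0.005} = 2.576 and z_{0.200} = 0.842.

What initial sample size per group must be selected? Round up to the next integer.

n = (z_{α/2} + z_β)² · (σ₁² + σ₂²) / δ²
  = (2.576 + 0.842)² · (1163² + 1239² = 2887690) / 157²
  = 11.6827 · 2887690 / 24649
  = 1368.66
Design effect: 1.4 × 1368.66 = 1916.12.
Adjust for 71% response: 1916.12 / 0.71 = 2698.76.
Round up → n = 2699 per group.

n = 2699 per group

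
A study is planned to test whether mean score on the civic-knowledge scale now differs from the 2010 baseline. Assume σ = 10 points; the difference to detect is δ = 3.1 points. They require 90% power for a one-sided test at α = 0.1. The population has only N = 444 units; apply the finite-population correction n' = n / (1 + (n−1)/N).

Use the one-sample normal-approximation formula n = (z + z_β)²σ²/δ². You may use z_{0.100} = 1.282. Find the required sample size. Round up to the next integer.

n = 60

n = (z_α + z_β)² · σ² / δ²
  = (1.282 + 1.282)² · 10² / 3.1²
  = 6.5741 · 100 / 9.61
  = 68.41
Finite-population correction (N = 444): 68.41 / (1 + (68.41 − 1)/444) = 59.39.
Round up → n = 60.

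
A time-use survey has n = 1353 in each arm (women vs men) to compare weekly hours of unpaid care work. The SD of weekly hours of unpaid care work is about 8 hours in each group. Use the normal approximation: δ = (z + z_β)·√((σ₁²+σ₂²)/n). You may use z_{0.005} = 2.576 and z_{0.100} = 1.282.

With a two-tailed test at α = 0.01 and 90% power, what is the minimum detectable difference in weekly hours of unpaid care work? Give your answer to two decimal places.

δ = (z_{α/2} + z_β) · √((σ₁²+σ₂²)/n)
  = (2.576 + 1.282) · √(128/1353)
  = 3.858 · √0.0946
  = 3.858 · 0.3076
  = 1.1866

Minimum detectable difference ≈ 1.19 hours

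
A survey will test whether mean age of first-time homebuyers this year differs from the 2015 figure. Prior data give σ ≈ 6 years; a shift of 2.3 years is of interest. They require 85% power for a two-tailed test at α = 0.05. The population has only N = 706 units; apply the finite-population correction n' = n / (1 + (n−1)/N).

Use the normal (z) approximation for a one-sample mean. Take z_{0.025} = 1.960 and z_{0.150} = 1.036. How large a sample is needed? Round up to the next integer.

n = (z_{α/2} + z_β)² · σ² / δ²
  = (1.960 + 1.036)² · 6² / 2.3²
  = 8.9760 · 36 / 5.29
  = 61.08
Finite-population correction (N = 706): 61.08 / (1 + (61.08 − 1)/706) = 56.29.
Round up → n = 57.

n = 57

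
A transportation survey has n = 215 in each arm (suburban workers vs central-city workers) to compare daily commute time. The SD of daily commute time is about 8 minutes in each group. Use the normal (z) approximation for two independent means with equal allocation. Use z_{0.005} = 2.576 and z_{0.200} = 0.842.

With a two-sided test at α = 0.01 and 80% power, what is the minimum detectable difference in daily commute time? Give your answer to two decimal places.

δ = (z_{α/2} + z_β) · √((σ₁²+σ₂²)/n)
  = (2.576 + 0.842) · √(128/215)
  = 3.418 · √0.59535
  = 3.418 · 0.7716
  = 2.6373

Minimum detectable difference ≈ 2.64 minutes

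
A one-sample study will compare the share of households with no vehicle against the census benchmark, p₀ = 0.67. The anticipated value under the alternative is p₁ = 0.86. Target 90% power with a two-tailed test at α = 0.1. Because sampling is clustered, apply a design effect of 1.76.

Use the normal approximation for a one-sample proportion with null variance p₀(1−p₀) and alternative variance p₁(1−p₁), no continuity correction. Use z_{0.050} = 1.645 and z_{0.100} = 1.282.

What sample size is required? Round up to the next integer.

n = 73

n = [z_{α/2}·√(p₀q₀) + z_β·√(p₁q₁)]² / (p₁ − p₀)²
  = [1.645·√(0.67·0.33) + 1.282·√(0.86·0.14)]² / (0.19)²
  = [1.645·0.4702 + 1.282·0.3470]² / 0.0361
  = [1.2183]² / 0.0361
  = 41.12
Design effect: 1.76 × 41.12 = 72.37.
Round up → n = 73.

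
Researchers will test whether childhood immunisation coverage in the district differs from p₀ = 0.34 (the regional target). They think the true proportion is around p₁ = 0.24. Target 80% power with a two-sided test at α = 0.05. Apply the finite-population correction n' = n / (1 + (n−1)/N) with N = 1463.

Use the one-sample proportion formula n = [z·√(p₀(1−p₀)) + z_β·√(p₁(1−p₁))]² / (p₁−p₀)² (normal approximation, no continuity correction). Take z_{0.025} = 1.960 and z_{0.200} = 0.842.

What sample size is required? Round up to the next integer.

n = [z_{α/2}·√(p₀q₀) + z_β·√(p₁q₁)]² / (p₁ − p₀)²
  = [1.960·√(0.34·0.66) + 0.842·√(0.24·0.76)]² / (-0.10)²
  = [1.960·0.4737 + 0.842·0.4271]² / 0.0100
  = [1.2881]² / 0.0100
  = 165.91
Finite-population correction (N = 1463): 165.91 / (1 + (165.91 − 1)/1463) = 149.11.
Round up → n = 150.

n = 150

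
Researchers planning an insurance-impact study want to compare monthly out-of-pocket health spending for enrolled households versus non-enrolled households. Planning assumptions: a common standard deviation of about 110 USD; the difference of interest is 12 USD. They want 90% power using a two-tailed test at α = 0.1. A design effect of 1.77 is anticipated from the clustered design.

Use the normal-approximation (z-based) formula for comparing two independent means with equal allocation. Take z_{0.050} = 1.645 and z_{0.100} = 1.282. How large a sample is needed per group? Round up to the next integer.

n = (z_{α/2} + z_β)² · (σ₁² + σ₂²) / δ²
  = (1.645 + 1.282)² · (2·110² = 24200) / 12²
  = 8.5673 · 24200 / 144
  = 1439.79
Design effect: 1.77 × 1439.79 = 2548.42.
Round up → n = 2549 per group.

n = 2549 per group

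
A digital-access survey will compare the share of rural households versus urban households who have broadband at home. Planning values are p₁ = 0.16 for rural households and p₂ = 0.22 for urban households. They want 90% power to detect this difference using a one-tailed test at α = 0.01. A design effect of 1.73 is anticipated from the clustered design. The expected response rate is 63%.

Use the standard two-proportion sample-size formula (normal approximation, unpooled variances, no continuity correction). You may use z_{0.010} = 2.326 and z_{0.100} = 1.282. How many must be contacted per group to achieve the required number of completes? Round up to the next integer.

n = 3039 per group

n = (z_α + z_β)² · [p₁(1−p₁) + p₂(1−p₂)] / (p₁ − p₂)²
  = (2.326 + 1.282)² · (0.16·0.84 + 0.22·0.78) / (-0.06)²
  = (3.608)² · (0.1344 + 0.1716) / 0.0036
  = 13.0177 · 0.3060 / 0.0036
  = 1106.50
Design effect: 1.73 × 1106.50 = 1914.25.
Adjust for 63% response: 1914.25 / 0.63 = 3038.49.
Round up → n = 3039 per group.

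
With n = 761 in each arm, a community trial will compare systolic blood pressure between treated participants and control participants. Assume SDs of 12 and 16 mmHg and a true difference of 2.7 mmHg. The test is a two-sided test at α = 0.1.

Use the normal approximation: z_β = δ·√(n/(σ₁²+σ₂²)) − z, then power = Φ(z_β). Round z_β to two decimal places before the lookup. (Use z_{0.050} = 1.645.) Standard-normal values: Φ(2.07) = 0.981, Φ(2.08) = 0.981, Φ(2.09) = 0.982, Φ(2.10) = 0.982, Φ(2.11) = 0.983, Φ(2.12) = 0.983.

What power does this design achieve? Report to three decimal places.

Power ≈ 0.981

z_β = δ·√(n/(σ₁²+σ₂²)) − z_{α/2}
    = 2.7 · √(761/400) − 1.645
    = 2.7 · 1.37931 − 1.645
    = 3.7241 − 1.645 = 2.0791 → 2.08
Power = Φ(2.08) = 0.981.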